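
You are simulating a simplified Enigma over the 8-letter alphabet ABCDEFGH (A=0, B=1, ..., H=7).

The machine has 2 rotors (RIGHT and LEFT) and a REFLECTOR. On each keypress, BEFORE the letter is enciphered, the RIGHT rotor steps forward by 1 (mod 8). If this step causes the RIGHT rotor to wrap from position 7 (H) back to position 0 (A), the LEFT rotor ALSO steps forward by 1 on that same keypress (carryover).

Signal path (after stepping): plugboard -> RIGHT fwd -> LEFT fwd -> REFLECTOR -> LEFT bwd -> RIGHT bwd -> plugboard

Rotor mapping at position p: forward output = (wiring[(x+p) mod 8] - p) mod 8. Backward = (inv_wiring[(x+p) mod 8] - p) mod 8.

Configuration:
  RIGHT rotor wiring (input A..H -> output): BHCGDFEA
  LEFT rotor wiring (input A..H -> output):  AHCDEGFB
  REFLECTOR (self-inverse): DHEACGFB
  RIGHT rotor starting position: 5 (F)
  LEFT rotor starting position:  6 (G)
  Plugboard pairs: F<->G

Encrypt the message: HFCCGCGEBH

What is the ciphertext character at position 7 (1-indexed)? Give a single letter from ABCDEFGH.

Char 1 ('H'): step: R->6, L=6; H->plug->H->R->H->L->A->refl->D->L'->B->R'->D->plug->D
Char 2 ('F'): step: R->7, L=6; F->plug->G->R->G->L->G->refl->F->L'->F->R'->H->plug->H
Char 3 ('C'): step: R->0, L->7 (L advanced); C->plug->C->R->C->L->A->refl->D->L'->D->R'->E->plug->E
Char 4 ('C'): step: R->1, L=7; C->plug->C->R->F->L->F->refl->G->L'->H->R'->G->plug->F
Char 5 ('G'): step: R->2, L=7; G->plug->F->R->G->L->H->refl->B->L'->B->R'->C->plug->C
Char 6 ('C'): step: R->3, L=7; C->plug->C->R->C->L->A->refl->D->L'->D->R'->A->plug->A
Char 7 ('G'): step: R->4, L=7; G->plug->F->R->D->L->D->refl->A->L'->C->R'->H->plug->H

H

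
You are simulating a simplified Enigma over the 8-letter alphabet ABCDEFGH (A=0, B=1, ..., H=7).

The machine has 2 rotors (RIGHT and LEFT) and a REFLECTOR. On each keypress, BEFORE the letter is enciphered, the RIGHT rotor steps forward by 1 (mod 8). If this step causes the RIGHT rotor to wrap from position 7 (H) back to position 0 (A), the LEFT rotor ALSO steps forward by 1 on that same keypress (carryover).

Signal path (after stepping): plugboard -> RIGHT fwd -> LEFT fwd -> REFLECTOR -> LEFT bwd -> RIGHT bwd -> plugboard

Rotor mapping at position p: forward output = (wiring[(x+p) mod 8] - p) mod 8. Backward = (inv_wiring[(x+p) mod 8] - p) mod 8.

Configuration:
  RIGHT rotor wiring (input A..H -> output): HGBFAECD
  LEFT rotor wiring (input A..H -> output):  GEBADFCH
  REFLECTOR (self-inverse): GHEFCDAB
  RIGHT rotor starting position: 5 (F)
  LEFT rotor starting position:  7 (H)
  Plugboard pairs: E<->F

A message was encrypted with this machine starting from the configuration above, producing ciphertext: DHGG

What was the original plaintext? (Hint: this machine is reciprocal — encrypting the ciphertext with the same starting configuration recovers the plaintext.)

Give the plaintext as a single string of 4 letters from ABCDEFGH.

Answer: HGAD

Derivation:
Char 1 ('D'): step: R->6, L=7; D->plug->D->R->A->L->A->refl->G->L'->G->R'->H->plug->H
Char 2 ('H'): step: R->7, L=7; H->plug->H->R->D->L->C->refl->E->L'->F->R'->G->plug->G
Char 3 ('G'): step: R->0, L->0 (L advanced); G->plug->G->R->C->L->B->refl->H->L'->H->R'->A->plug->A
Char 4 ('G'): step: R->1, L=0; G->plug->G->R->C->L->B->refl->H->L'->H->R'->D->plug->D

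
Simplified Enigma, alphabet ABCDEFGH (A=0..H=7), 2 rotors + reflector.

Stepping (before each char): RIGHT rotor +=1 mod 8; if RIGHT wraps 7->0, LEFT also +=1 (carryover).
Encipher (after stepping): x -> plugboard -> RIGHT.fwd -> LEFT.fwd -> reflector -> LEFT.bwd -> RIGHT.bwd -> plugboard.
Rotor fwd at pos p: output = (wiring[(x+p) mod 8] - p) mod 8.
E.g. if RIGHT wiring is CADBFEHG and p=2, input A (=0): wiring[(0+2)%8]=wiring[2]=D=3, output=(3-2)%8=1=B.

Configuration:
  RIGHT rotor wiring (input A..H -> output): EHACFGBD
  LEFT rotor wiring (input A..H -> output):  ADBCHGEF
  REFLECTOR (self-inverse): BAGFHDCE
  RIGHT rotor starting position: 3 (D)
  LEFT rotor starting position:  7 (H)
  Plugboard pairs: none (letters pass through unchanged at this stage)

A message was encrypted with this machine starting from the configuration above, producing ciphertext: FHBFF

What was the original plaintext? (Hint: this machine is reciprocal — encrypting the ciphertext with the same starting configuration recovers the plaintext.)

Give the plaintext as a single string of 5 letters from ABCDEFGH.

Char 1 ('F'): step: R->4, L=7; F->plug->F->R->D->L->C->refl->G->L'->A->R'->E->plug->E
Char 2 ('H'): step: R->5, L=7; H->plug->H->R->A->L->G->refl->C->L'->D->R'->F->plug->F
Char 3 ('B'): step: R->6, L=7; B->plug->B->R->F->L->A->refl->B->L'->B->R'->D->plug->D
Char 4 ('F'): step: R->7, L=7; F->plug->F->R->G->L->H->refl->E->L'->C->R'->H->plug->H
Char 5 ('F'): step: R->0, L->0 (L advanced); F->plug->F->R->G->L->E->refl->H->L'->E->R'->A->plug->A

Answer: EFDHA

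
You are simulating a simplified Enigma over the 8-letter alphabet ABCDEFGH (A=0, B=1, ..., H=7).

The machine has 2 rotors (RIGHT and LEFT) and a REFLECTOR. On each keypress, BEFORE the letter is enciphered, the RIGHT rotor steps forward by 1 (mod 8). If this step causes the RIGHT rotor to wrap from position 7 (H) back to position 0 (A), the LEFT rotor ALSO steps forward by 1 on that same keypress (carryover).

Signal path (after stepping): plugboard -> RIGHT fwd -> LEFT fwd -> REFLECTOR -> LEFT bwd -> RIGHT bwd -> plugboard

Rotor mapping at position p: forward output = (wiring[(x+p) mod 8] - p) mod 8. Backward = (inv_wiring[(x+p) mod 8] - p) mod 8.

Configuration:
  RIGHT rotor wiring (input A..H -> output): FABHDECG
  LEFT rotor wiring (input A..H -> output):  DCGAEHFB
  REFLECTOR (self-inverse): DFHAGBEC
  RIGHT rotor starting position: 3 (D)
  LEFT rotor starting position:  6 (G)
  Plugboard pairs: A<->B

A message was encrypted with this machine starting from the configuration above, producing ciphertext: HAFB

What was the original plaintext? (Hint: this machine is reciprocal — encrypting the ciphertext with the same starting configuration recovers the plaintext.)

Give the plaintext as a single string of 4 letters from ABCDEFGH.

Char 1 ('H'): step: R->4, L=6; H->plug->H->R->D->L->E->refl->G->L'->G->R'->C->plug->C
Char 2 ('A'): step: R->5, L=6; A->plug->B->R->F->L->C->refl->H->L'->A->R'->D->plug->D
Char 3 ('F'): step: R->6, L=6; F->plug->F->R->B->L->D->refl->A->L'->E->R'->A->plug->B
Char 4 ('B'): step: R->7, L=6; B->plug->A->R->H->L->B->refl->F->L'->C->R'->D->plug->D

Answer: CDBD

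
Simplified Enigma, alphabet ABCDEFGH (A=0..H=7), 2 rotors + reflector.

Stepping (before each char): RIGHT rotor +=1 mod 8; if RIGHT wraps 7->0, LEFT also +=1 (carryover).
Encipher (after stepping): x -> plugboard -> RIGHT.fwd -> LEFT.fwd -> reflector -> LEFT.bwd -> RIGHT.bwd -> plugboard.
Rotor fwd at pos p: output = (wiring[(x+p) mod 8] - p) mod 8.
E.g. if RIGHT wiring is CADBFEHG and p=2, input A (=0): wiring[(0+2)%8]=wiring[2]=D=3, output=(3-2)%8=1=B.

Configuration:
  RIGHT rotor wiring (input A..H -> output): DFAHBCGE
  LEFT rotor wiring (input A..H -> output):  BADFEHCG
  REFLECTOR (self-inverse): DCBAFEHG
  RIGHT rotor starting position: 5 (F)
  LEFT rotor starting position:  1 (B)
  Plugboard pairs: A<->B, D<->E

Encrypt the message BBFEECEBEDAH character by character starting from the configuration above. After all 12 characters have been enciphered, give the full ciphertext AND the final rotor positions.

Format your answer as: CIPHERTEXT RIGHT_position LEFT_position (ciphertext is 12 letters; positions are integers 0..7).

Char 1 ('B'): step: R->6, L=1; B->plug->A->R->A->L->H->refl->G->L'->E->R'->H->plug->H
Char 2 ('B'): step: R->7, L=1; B->plug->A->R->F->L->B->refl->C->L'->B->R'->D->plug->E
Char 3 ('F'): step: R->0, L->2 (L advanced); F->plug->F->R->C->L->C->refl->B->L'->A->R'->C->plug->C
Char 4 ('E'): step: R->1, L=2; E->plug->D->R->A->L->B->refl->C->L'->C->R'->H->plug->H
Char 5 ('E'): step: R->2, L=2; E->plug->D->R->A->L->B->refl->C->L'->C->R'->F->plug->F
Char 6 ('C'): step: R->3, L=2; C->plug->C->R->H->L->G->refl->H->L'->G->R'->B->plug->A
Char 7 ('E'): step: R->4, L=2; E->plug->D->R->A->L->B->refl->C->L'->C->R'->C->plug->C
Char 8 ('B'): step: R->5, L=2; B->plug->A->R->F->L->E->refl->F->L'->D->R'->F->plug->F
Char 9 ('E'): step: R->6, L=2; E->plug->D->R->H->L->G->refl->H->L'->G->R'->B->plug->A
Char 10 ('D'): step: R->7, L=2; D->plug->E->R->A->L->B->refl->C->L'->C->R'->F->plug->F
Char 11 ('A'): step: R->0, L->3 (L advanced); A->plug->B->R->F->L->G->refl->H->L'->D->R'->A->plug->B
Char 12 ('H'): step: R->1, L=3; H->plug->H->R->C->L->E->refl->F->L'->G->R'->C->plug->C
Final: ciphertext=HECHFACFAFBC, RIGHT=1, LEFT=3

Answer: HECHFACFAFBC 1 3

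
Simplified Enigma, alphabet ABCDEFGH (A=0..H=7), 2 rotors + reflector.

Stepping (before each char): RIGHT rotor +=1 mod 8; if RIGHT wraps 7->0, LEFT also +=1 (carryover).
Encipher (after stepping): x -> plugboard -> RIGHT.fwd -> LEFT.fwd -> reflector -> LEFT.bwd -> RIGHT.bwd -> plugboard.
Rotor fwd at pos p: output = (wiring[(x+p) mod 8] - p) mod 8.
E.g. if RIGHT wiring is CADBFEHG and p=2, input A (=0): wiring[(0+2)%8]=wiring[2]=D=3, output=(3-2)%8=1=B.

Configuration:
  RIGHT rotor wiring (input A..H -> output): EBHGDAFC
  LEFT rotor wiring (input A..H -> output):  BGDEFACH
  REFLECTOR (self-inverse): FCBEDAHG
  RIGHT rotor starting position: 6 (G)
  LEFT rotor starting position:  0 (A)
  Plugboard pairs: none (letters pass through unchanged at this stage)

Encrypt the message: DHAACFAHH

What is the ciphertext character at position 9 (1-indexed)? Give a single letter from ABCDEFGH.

Char 1 ('D'): step: R->7, L=0; D->plug->D->R->A->L->B->refl->C->L'->G->R'->H->plug->H
Char 2 ('H'): step: R->0, L->1 (L advanced); H->plug->H->R->C->L->D->refl->E->L'->D->R'->E->plug->E
Char 3 ('A'): step: R->1, L=1; A->plug->A->R->A->L->F->refl->A->L'->H->R'->E->plug->E
Char 4 ('A'): step: R->2, L=1; A->plug->A->R->F->L->B->refl->C->L'->B->R'->C->plug->C
Char 5 ('C'): step: R->3, L=1; C->plug->C->R->F->L->B->refl->C->L'->B->R'->F->plug->F
Char 6 ('F'): step: R->4, L=1; F->plug->F->R->F->L->B->refl->C->L'->B->R'->C->plug->C
Char 7 ('A'): step: R->5, L=1; A->plug->A->R->D->L->E->refl->D->L'->C->R'->F->plug->F
Char 8 ('H'): step: R->6, L=1; H->plug->H->R->C->L->D->refl->E->L'->D->R'->D->plug->D
Char 9 ('H'): step: R->7, L=1; H->plug->H->R->G->L->G->refl->H->L'->E->R'->F->plug->F

F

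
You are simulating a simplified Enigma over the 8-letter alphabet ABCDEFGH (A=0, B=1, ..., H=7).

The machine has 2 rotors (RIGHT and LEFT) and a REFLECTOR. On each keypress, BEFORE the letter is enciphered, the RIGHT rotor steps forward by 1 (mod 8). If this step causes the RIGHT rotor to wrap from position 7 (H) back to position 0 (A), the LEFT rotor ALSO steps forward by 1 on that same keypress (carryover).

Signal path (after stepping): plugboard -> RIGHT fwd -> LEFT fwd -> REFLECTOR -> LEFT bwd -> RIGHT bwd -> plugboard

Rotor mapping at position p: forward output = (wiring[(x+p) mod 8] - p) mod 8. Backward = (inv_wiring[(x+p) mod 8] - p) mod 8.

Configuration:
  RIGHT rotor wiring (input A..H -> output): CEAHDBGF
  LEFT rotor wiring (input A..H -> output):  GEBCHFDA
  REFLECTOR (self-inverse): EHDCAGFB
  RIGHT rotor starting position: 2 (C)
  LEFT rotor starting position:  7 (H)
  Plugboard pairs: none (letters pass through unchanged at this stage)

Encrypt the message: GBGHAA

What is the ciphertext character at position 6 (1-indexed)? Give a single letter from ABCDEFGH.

Char 1 ('G'): step: R->3, L=7; G->plug->G->R->B->L->H->refl->B->L'->A->R'->B->plug->B
Char 2 ('B'): step: R->4, L=7; B->plug->B->R->F->L->A->refl->E->L'->H->R'->A->plug->A
Char 3 ('G'): step: R->5, L=7; G->plug->G->R->C->L->F->refl->G->L'->G->R'->H->plug->H
Char 4 ('H'): step: R->6, L=7; H->plug->H->R->D->L->C->refl->D->L'->E->R'->C->plug->C
Char 5 ('A'): step: R->7, L=7; A->plug->A->R->G->L->G->refl->F->L'->C->R'->G->plug->G
Char 6 ('A'): step: R->0, L->0 (L advanced); A->plug->A->R->C->L->B->refl->H->L'->E->R'->B->plug->B

B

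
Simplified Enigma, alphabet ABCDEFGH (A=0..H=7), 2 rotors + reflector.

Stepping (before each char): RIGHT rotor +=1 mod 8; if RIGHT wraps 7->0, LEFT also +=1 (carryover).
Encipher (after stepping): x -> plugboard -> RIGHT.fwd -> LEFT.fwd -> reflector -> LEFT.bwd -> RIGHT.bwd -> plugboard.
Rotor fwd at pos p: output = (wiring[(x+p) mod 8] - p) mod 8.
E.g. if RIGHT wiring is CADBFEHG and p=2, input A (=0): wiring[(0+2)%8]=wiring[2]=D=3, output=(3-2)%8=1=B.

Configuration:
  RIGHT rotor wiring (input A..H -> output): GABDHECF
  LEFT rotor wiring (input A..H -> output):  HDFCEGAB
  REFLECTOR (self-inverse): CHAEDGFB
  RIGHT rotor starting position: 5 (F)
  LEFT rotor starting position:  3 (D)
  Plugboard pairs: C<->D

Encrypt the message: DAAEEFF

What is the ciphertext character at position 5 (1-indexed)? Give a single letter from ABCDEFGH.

Char 1 ('D'): step: R->6, L=3; D->plug->C->R->A->L->H->refl->B->L'->B->R'->G->plug->G
Char 2 ('A'): step: R->7, L=3; A->plug->A->R->G->L->A->refl->C->L'->H->R'->B->plug->B
Char 3 ('A'): step: R->0, L->4 (L advanced); A->plug->A->R->G->L->B->refl->H->L'->F->R'->H->plug->H
Char 4 ('E'): step: R->1, L=4; E->plug->E->R->D->L->F->refl->G->L'->H->R'->A->plug->A
Char 5 ('E'): step: R->2, L=4; E->plug->E->R->A->L->A->refl->C->L'->B->R'->B->plug->B

B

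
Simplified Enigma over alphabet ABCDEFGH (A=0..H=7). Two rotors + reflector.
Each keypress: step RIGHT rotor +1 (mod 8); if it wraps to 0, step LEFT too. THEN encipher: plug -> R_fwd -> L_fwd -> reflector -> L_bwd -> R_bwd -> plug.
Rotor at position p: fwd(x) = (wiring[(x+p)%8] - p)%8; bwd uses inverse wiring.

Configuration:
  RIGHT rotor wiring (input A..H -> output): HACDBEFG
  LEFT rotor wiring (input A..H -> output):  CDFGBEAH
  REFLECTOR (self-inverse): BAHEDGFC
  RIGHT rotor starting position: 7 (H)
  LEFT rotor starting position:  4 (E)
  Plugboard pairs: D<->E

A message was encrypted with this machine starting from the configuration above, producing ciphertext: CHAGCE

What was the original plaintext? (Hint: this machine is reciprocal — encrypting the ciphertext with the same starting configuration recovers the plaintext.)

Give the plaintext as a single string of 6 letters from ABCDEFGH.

Answer: BGEBHB

Derivation:
Char 1 ('C'): step: R->0, L->5 (L advanced); C->plug->C->R->C->L->C->refl->H->L'->A->R'->B->plug->B
Char 2 ('H'): step: R->1, L=5; H->plug->H->R->G->L->B->refl->A->L'->F->R'->G->plug->G
Char 3 ('A'): step: R->2, L=5; A->plug->A->R->A->L->H->refl->C->L'->C->R'->D->plug->E
Char 4 ('G'): step: R->3, L=5; G->plug->G->R->F->L->A->refl->B->L'->G->R'->B->plug->B
Char 5 ('C'): step: R->4, L=5; C->plug->C->R->B->L->D->refl->E->L'->H->R'->H->plug->H
Char 6 ('E'): step: R->5, L=5; E->plug->D->R->C->L->C->refl->H->L'->A->R'->B->plug->B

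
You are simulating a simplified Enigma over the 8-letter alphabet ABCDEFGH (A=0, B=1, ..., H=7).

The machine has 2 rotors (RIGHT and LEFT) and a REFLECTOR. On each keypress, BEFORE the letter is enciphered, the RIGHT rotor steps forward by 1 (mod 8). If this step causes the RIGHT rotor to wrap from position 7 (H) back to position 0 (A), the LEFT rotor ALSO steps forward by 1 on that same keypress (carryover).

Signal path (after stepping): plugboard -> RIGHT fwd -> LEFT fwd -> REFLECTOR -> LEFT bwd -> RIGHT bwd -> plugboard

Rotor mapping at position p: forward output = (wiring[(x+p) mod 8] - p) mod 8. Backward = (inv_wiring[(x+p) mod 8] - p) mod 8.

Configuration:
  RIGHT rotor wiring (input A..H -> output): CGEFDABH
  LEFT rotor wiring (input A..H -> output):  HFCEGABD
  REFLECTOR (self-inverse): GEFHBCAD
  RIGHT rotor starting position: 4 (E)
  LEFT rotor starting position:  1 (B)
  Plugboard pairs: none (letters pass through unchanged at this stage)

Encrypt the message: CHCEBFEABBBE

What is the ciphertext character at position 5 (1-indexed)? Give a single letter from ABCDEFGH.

Char 1 ('C'): step: R->5, L=1; C->plug->C->R->C->L->D->refl->H->L'->E->R'->B->plug->B
Char 2 ('H'): step: R->6, L=1; H->plug->H->R->C->L->D->refl->H->L'->E->R'->C->plug->C
Char 3 ('C'): step: R->7, L=1; C->plug->C->R->H->L->G->refl->A->L'->F->R'->D->plug->D
Char 4 ('E'): step: R->0, L->2 (L advanced); E->plug->E->R->D->L->G->refl->A->L'->A->R'->F->plug->F
Char 5 ('B'): step: R->1, L=2; B->plug->B->R->D->L->G->refl->A->L'->A->R'->F->plug->F

F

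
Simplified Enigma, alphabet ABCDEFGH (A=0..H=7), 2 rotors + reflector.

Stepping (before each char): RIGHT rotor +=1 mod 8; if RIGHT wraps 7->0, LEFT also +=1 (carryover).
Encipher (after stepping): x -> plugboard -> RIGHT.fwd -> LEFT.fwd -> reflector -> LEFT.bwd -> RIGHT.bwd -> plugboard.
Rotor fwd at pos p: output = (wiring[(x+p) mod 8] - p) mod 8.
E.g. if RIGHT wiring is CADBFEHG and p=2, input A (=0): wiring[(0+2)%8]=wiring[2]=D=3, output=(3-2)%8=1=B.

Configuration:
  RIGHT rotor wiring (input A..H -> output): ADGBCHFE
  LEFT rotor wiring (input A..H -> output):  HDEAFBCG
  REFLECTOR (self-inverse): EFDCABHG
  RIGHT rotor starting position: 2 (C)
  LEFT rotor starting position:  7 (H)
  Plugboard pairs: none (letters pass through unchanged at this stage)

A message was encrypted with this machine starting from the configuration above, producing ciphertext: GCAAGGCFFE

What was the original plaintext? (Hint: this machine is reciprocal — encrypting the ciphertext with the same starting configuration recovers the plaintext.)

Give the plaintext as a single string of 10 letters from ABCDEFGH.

Char 1 ('G'): step: R->3, L=7; G->plug->G->R->A->L->H->refl->G->L'->F->R'->F->plug->F
Char 2 ('C'): step: R->4, L=7; C->plug->C->R->B->L->A->refl->E->L'->C->R'->G->plug->G
Char 3 ('A'): step: R->5, L=7; A->plug->A->R->C->L->E->refl->A->L'->B->R'->F->plug->F
Char 4 ('A'): step: R->6, L=7; A->plug->A->R->H->L->D->refl->C->L'->G->R'->B->plug->B
Char 5 ('G'): step: R->7, L=7; G->plug->G->R->A->L->H->refl->G->L'->F->R'->A->plug->A
Char 6 ('G'): step: R->0, L->0 (L advanced); G->plug->G->R->F->L->B->refl->F->L'->E->R'->H->plug->H
Char 7 ('C'): step: R->1, L=0; C->plug->C->R->A->L->H->refl->G->L'->H->R'->H->plug->H
Char 8 ('F'): step: R->2, L=0; F->plug->F->R->C->L->E->refl->A->L'->D->R'->E->plug->E
Char 9 ('F'): step: R->3, L=0; F->plug->F->R->F->L->B->refl->F->L'->E->R'->C->plug->C
Char 10 ('E'): step: R->4, L=0; E->plug->E->R->E->L->F->refl->B->L'->F->R'->H->plug->H

Answer: FGFBAHHECH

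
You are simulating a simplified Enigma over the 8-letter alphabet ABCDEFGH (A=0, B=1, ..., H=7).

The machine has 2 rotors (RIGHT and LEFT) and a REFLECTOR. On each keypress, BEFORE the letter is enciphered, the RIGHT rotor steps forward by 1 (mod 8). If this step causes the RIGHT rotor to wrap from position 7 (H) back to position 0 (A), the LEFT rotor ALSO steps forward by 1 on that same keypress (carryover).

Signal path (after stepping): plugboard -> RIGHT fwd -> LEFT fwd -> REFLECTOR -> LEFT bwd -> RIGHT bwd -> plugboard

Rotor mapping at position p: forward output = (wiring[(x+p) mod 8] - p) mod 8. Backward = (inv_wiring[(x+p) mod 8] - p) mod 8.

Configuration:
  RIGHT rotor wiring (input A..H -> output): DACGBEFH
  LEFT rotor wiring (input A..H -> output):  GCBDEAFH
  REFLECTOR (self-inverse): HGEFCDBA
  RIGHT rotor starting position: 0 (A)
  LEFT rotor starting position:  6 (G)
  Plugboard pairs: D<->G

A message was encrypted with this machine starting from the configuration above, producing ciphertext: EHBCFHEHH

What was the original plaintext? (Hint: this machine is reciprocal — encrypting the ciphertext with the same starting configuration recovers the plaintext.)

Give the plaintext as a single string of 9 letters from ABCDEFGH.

Char 1 ('E'): step: R->1, L=6; E->plug->E->R->D->L->E->refl->C->L'->H->R'->A->plug->A
Char 2 ('H'): step: R->2, L=6; H->plug->H->R->G->L->G->refl->B->L'->B->R'->G->plug->D
Char 3 ('B'): step: R->3, L=6; B->plug->B->R->G->L->G->refl->B->L'->B->R'->C->plug->C
Char 4 ('C'): step: R->4, L=6; C->plug->C->R->B->L->B->refl->G->L'->G->R'->G->plug->D
Char 5 ('F'): step: R->5, L=6; F->plug->F->R->F->L->F->refl->D->L'->E->R'->H->plug->H
Char 6 ('H'): step: R->6, L=6; H->plug->H->R->G->L->G->refl->B->L'->B->R'->B->plug->B
Char 7 ('E'): step: R->7, L=6; E->plug->E->R->H->L->C->refl->E->L'->D->R'->D->plug->G
Char 8 ('H'): step: R->0, L->7 (L advanced); H->plug->H->R->H->L->G->refl->B->L'->G->R'->D->plug->G
Char 9 ('H'): step: R->1, L=7; H->plug->H->R->C->L->D->refl->F->L'->F->R'->C->plug->C

Answer: ADCDHBGGC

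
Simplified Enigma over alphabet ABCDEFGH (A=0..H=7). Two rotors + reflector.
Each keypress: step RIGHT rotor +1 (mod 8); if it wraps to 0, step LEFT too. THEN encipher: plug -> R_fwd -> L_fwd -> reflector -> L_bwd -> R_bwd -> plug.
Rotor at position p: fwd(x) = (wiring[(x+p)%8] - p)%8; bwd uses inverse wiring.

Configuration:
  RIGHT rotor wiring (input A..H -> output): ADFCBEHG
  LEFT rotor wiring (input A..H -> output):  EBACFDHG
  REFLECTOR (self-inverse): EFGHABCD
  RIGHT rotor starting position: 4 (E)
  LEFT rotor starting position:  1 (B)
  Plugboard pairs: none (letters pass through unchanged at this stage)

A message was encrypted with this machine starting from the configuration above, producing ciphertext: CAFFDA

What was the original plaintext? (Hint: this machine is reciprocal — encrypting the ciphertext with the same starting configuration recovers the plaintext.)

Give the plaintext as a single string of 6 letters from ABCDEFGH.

Char 1 ('C'): step: R->5, L=1; C->plug->C->R->B->L->H->refl->D->L'->H->R'->A->plug->A
Char 2 ('A'): step: R->6, L=1; A->plug->A->R->B->L->H->refl->D->L'->H->R'->E->plug->E
Char 3 ('F'): step: R->7, L=1; F->plug->F->R->C->L->B->refl->F->L'->G->R'->D->plug->D
Char 4 ('F'): step: R->0, L->2 (L advanced); F->plug->F->R->E->L->F->refl->B->L'->D->R'->B->plug->B
Char 5 ('D'): step: R->1, L=2; D->plug->D->R->A->L->G->refl->C->L'->G->R'->F->plug->F
Char 6 ('A'): step: R->2, L=2; A->plug->A->R->D->L->B->refl->F->L'->E->R'->F->plug->F

Answer: AEDBFF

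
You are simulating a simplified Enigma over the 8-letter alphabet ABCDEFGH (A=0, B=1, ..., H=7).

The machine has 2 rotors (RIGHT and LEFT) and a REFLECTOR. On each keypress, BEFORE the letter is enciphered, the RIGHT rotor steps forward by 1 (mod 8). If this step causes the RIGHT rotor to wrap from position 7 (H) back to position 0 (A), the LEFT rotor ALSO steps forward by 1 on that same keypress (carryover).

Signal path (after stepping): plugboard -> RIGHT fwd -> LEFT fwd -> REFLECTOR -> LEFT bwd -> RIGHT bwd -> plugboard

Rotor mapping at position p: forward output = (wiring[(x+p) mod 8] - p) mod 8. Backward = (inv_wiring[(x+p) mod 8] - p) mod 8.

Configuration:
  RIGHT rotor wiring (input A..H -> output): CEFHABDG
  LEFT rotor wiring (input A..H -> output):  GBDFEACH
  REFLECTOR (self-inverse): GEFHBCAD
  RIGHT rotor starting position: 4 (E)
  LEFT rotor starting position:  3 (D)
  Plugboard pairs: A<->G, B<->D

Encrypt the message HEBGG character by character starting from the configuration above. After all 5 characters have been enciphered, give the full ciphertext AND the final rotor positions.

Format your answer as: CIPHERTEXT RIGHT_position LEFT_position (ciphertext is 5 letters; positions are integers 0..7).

Answer: BBGEC 1 4

Derivation:
Char 1 ('H'): step: R->5, L=3; H->plug->H->R->D->L->H->refl->D->L'->F->R'->D->plug->B
Char 2 ('E'): step: R->6, L=3; E->plug->E->R->H->L->A->refl->G->L'->G->R'->D->plug->B
Char 3 ('B'): step: R->7, L=3; B->plug->D->R->G->L->G->refl->A->L'->H->R'->A->plug->G
Char 4 ('G'): step: R->0, L->4 (L advanced); G->plug->A->R->C->L->G->refl->A->L'->A->R'->E->plug->E
Char 5 ('G'): step: R->1, L=4; G->plug->A->R->D->L->D->refl->H->L'->G->R'->C->plug->C
Final: ciphertext=BBGEC, RIGHT=1, LEFT=4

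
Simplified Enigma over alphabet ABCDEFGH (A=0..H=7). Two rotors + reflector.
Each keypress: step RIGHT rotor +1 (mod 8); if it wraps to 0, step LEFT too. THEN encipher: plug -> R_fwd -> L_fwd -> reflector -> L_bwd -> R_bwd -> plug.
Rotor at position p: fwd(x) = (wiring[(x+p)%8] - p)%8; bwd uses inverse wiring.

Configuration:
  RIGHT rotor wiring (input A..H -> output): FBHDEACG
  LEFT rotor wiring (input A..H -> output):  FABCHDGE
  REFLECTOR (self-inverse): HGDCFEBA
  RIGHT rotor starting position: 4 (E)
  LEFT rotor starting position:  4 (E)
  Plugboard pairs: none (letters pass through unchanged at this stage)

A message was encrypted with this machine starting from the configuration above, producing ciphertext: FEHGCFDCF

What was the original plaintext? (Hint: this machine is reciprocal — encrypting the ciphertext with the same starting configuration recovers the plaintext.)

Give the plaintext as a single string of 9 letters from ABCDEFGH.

Char 1 ('F'): step: R->5, L=4; F->plug->F->R->C->L->C->refl->D->L'->A->R'->D->plug->D
Char 2 ('E'): step: R->6, L=4; E->plug->E->R->B->L->H->refl->A->L'->D->R'->D->plug->D
Char 3 ('H'): step: R->7, L=4; H->plug->H->R->D->L->A->refl->H->L'->B->R'->G->plug->G
Char 4 ('G'): step: R->0, L->5 (L advanced); G->plug->G->R->C->L->H->refl->A->L'->D->R'->D->plug->D
Char 5 ('C'): step: R->1, L=5; C->plug->C->R->C->L->H->refl->A->L'->D->R'->D->plug->D
Char 6 ('F'): step: R->2, L=5; F->plug->F->R->E->L->D->refl->C->L'->H->R'->H->plug->H
Char 7 ('D'): step: R->3, L=5; D->plug->D->R->H->L->C->refl->D->L'->E->R'->H->plug->H
Char 8 ('C'): step: R->4, L=5; C->plug->C->R->G->L->F->refl->E->L'->F->R'->F->plug->F
Char 9 ('F'): step: R->5, L=5; F->plug->F->R->C->L->H->refl->A->L'->D->R'->A->plug->A

Answer: DDGDDHHFA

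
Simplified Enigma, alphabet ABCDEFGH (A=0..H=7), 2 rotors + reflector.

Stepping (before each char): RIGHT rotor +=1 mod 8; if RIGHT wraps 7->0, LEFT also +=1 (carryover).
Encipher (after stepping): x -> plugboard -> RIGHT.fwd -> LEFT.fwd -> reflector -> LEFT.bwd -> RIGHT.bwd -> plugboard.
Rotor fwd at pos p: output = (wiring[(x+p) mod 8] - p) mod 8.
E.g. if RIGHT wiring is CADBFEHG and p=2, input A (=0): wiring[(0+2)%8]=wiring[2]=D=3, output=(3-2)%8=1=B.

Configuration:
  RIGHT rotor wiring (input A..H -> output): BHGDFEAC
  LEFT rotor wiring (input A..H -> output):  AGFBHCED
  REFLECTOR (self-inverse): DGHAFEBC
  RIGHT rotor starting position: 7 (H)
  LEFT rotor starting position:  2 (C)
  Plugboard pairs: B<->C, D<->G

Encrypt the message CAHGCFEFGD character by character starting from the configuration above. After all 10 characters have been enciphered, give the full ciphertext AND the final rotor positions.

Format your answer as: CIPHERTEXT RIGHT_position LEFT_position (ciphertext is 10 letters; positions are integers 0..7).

Answer: HGCBFBBEEA 1 4

Derivation:
Char 1 ('C'): step: R->0, L->3 (L advanced); C->plug->B->R->H->L->C->refl->H->L'->C->R'->H->plug->H
Char 2 ('A'): step: R->1, L=3; A->plug->A->R->G->L->D->refl->A->L'->E->R'->D->plug->G
Char 3 ('H'): step: R->2, L=3; H->plug->H->R->F->L->F->refl->E->L'->B->R'->B->plug->C
Char 4 ('G'): step: R->3, L=3; G->plug->D->R->F->L->F->refl->E->L'->B->R'->C->plug->B
Char 5 ('C'): step: R->4, L=3; C->plug->B->R->A->L->G->refl->B->L'->D->R'->F->plug->F
Char 6 ('F'): step: R->5, L=3; F->plug->F->R->B->L->E->refl->F->L'->F->R'->C->plug->B
Char 7 ('E'): step: R->6, L=3; E->plug->E->R->A->L->G->refl->B->L'->D->R'->C->plug->B
Char 8 ('F'): step: R->7, L=3; F->plug->F->R->G->L->D->refl->A->L'->E->R'->E->plug->E
Char 9 ('G'): step: R->0, L->4 (L advanced); G->plug->D->R->D->L->H->refl->C->L'->F->R'->E->plug->E
Char 10 ('D'): step: R->1, L=4; D->plug->G->R->B->L->G->refl->B->L'->G->R'->A->plug->A
Final: ciphertext=HGCBFBBEEA, RIGHT=1, LEFT=4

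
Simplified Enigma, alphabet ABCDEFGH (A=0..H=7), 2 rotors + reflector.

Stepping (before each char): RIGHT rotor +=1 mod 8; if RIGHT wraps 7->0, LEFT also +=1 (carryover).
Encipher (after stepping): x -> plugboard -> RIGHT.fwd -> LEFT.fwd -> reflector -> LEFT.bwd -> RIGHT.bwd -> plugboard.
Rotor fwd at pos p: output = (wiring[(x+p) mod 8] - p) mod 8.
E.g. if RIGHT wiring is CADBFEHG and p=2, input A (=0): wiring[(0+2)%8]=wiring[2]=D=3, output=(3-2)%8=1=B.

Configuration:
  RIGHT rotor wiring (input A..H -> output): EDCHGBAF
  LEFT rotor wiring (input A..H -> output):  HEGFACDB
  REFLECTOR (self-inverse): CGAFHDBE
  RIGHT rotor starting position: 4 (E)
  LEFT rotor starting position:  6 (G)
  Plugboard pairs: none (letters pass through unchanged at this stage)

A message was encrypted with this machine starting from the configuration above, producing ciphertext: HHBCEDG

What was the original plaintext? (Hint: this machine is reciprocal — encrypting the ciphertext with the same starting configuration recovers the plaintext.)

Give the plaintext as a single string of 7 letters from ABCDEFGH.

Char 1 ('H'): step: R->5, L=6; H->plug->H->R->B->L->D->refl->F->L'->A->R'->C->plug->C
Char 2 ('H'): step: R->6, L=6; H->plug->H->R->D->L->G->refl->B->L'->C->R'->A->plug->A
Char 3 ('B'): step: R->7, L=6; B->plug->B->R->F->L->H->refl->E->L'->H->R'->F->plug->F
Char 4 ('C'): step: R->0, L->7 (L advanced); C->plug->C->R->C->L->F->refl->D->L'->G->R'->E->plug->E
Char 5 ('E'): step: R->1, L=7; E->plug->E->R->A->L->C->refl->A->L'->B->R'->B->plug->B
Char 6 ('D'): step: R->2, L=7; D->plug->D->R->H->L->E->refl->H->L'->D->R'->F->plug->F
Char 7 ('G'): step: R->3, L=7; G->plug->G->R->A->L->C->refl->A->L'->B->R'->F->plug->F

Answer: CAFEBFF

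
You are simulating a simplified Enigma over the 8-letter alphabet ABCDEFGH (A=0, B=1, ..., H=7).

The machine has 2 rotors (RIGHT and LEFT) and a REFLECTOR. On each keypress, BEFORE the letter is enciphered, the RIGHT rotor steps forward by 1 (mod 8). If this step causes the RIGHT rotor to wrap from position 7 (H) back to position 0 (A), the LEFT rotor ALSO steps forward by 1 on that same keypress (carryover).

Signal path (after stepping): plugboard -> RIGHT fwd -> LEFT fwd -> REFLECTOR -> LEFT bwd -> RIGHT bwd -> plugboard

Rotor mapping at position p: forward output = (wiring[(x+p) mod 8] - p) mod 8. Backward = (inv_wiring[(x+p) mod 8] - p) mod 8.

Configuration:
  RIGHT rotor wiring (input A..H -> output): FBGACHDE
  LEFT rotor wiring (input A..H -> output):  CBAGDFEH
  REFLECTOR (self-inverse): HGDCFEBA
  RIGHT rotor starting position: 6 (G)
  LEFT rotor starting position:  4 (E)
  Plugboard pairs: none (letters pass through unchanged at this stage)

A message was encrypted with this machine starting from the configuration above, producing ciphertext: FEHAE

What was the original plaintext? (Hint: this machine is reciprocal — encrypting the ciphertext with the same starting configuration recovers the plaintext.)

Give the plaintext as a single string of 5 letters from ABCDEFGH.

Char 1 ('F'): step: R->7, L=4; F->plug->F->R->D->L->D->refl->C->L'->H->R'->D->plug->D
Char 2 ('E'): step: R->0, L->5 (L advanced); E->plug->E->R->C->L->C->refl->D->L'->F->R'->A->plug->A
Char 3 ('H'): step: R->1, L=5; H->plug->H->R->E->L->E->refl->F->L'->D->R'->G->plug->G
Char 4 ('A'): step: R->2, L=5; A->plug->A->R->E->L->E->refl->F->L'->D->R'->G->plug->G
Char 5 ('E'): step: R->3, L=5; E->plug->E->R->B->L->H->refl->A->L'->A->R'->D->plug->D

Answer: DAGGD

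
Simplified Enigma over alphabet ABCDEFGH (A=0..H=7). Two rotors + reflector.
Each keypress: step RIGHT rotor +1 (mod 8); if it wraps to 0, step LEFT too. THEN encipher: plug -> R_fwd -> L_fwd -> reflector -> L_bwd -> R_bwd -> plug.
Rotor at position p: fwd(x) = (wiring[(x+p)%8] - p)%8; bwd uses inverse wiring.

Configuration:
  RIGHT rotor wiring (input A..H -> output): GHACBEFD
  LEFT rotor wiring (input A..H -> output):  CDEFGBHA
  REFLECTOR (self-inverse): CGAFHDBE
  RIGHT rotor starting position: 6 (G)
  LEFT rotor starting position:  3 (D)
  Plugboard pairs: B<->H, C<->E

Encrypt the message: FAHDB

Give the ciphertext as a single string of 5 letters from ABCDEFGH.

Answer: HEFFF

Derivation:
Char 1 ('F'): step: R->7, L=3; F->plug->F->R->C->L->G->refl->B->L'->H->R'->B->plug->H
Char 2 ('A'): step: R->0, L->4 (L advanced); A->plug->A->R->G->L->A->refl->C->L'->A->R'->C->plug->E
Char 3 ('H'): step: R->1, L=4; H->plug->B->R->H->L->B->refl->G->L'->E->R'->F->plug->F
Char 4 ('D'): step: R->2, L=4; D->plug->D->R->C->L->D->refl->F->L'->B->R'->F->plug->F
Char 5 ('B'): step: R->3, L=4; B->plug->H->R->F->L->H->refl->E->L'->D->R'->F->plug->F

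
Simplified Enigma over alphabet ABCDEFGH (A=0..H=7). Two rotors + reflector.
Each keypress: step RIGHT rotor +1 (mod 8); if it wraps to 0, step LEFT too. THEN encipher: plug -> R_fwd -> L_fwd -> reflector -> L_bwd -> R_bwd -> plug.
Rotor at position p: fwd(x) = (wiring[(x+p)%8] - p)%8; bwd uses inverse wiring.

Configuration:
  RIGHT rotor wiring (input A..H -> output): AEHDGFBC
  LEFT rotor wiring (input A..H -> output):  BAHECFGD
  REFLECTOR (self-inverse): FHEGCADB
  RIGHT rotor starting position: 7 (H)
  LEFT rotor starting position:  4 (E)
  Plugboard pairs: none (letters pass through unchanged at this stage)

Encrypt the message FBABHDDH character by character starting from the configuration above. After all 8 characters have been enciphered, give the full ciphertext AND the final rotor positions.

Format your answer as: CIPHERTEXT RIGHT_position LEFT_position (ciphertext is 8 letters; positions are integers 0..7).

Char 1 ('F'): step: R->0, L->5 (L advanced); F->plug->F->R->F->L->C->refl->E->L'->D->R'->D->plug->D
Char 2 ('B'): step: R->1, L=5; B->plug->B->R->G->L->H->refl->B->L'->B->R'->G->plug->G
Char 3 ('A'): step: R->2, L=5; A->plug->A->R->F->L->C->refl->E->L'->D->R'->D->plug->D
Char 4 ('B'): step: R->3, L=5; B->plug->B->R->D->L->E->refl->C->L'->F->R'->F->plug->F
Char 5 ('H'): step: R->4, L=5; H->plug->H->R->H->L->F->refl->A->L'->A->R'->F->plug->F
Char 6 ('D'): step: R->5, L=5; D->plug->D->R->D->L->E->refl->C->L'->F->R'->C->plug->C
Char 7 ('D'): step: R->6, L=5; D->plug->D->R->G->L->H->refl->B->L'->B->R'->E->plug->E
Char 8 ('H'): step: R->7, L=5; H->plug->H->R->C->L->G->refl->D->L'->E->R'->E->plug->E
Final: ciphertext=DGDFFCEE, RIGHT=7, LEFT=5

Answer: DGDFFCEE 7 5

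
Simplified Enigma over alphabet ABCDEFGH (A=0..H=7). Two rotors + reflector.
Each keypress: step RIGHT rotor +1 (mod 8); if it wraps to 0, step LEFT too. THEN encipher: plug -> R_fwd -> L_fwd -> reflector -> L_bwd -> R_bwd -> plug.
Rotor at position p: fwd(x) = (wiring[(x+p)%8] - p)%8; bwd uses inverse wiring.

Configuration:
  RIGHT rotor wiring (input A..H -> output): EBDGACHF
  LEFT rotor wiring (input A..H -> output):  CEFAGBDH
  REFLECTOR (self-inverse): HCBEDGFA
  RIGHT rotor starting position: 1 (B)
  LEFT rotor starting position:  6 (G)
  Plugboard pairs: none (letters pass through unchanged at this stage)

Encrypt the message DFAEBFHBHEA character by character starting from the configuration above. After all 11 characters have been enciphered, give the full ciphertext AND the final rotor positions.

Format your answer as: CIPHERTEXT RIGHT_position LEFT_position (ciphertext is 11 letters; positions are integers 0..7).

Answer: FBBFGBEHAAB 4 7

Derivation:
Char 1 ('D'): step: R->2, L=6; D->plug->D->R->A->L->F->refl->G->L'->D->R'->F->plug->F
Char 2 ('F'): step: R->3, L=6; F->plug->F->R->B->L->B->refl->C->L'->F->R'->B->plug->B
Char 3 ('A'): step: R->4, L=6; A->plug->A->R->E->L->H->refl->A->L'->G->R'->B->plug->B
Char 4 ('E'): step: R->5, L=6; E->plug->E->R->E->L->H->refl->A->L'->G->R'->F->plug->F
Char 5 ('B'): step: R->6, L=6; B->plug->B->R->H->L->D->refl->E->L'->C->R'->G->plug->G
Char 6 ('F'): step: R->7, L=6; F->plug->F->R->B->L->B->refl->C->L'->F->R'->B->plug->B
Char 7 ('H'): step: R->0, L->7 (L advanced); H->plug->H->R->F->L->H->refl->A->L'->A->R'->E->plug->E
Char 8 ('B'): step: R->1, L=7; B->plug->B->R->C->L->F->refl->G->L'->D->R'->H->plug->H
Char 9 ('H'): step: R->2, L=7; H->plug->H->R->H->L->E->refl->D->L'->B->R'->A->plug->A
Char 10 ('E'): step: R->3, L=7; E->plug->E->R->C->L->F->refl->G->L'->D->R'->A->plug->A
Char 11 ('A'): step: R->4, L=7; A->plug->A->R->E->L->B->refl->C->L'->G->R'->B->plug->B
Final: ciphertext=FBBFGBEHAAB, RIGHT=4, LEFT=7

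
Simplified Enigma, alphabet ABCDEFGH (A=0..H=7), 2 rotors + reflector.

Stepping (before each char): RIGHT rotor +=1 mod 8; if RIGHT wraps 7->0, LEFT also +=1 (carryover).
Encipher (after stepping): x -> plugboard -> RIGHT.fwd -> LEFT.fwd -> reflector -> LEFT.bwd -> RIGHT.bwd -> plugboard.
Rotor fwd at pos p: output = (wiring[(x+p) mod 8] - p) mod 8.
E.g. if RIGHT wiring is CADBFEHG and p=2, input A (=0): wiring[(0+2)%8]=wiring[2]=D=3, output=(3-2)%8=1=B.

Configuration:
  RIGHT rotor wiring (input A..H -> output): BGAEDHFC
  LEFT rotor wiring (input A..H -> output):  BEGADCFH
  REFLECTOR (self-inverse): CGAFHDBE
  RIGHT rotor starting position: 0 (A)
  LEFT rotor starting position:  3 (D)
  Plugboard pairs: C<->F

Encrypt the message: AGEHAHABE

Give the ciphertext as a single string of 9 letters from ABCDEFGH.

Char 1 ('A'): step: R->1, L=3; A->plug->A->R->F->L->G->refl->B->L'->G->R'->E->plug->E
Char 2 ('G'): step: R->2, L=3; G->plug->G->R->H->L->D->refl->F->L'->A->R'->F->plug->C
Char 3 ('E'): step: R->3, L=3; E->plug->E->R->H->L->D->refl->F->L'->A->R'->B->plug->B
Char 4 ('H'): step: R->4, L=3; H->plug->H->R->A->L->F->refl->D->L'->H->R'->A->plug->A
Char 5 ('A'): step: R->5, L=3; A->plug->A->R->C->L->H->refl->E->L'->E->R'->D->plug->D
Char 6 ('H'): step: R->6, L=3; H->plug->H->R->B->L->A->refl->C->L'->D->R'->C->plug->F
Char 7 ('A'): step: R->7, L=3; A->plug->A->R->D->L->C->refl->A->L'->B->R'->D->plug->D
Char 8 ('B'): step: R->0, L->4 (L advanced); B->plug->B->R->G->L->C->refl->A->L'->F->R'->G->plug->G
Char 9 ('E'): step: R->1, L=4; E->plug->E->R->G->L->C->refl->A->L'->F->R'->A->plug->A

Answer: ECBADFDGA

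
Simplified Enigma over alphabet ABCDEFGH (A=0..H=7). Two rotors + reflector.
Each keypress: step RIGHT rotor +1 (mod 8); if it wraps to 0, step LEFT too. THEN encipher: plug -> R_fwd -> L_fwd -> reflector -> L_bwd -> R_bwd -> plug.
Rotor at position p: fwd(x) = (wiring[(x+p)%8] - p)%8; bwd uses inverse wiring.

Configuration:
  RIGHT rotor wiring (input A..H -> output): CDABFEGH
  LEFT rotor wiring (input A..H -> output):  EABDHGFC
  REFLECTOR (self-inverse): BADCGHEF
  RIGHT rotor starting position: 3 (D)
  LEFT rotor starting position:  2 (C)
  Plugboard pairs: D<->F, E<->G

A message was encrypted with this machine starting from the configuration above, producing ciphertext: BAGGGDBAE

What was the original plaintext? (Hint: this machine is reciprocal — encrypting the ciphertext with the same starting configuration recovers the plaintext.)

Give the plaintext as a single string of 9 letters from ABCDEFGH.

Char 1 ('B'): step: R->4, L=2; B->plug->B->R->A->L->H->refl->F->L'->C->R'->C->plug->C
Char 2 ('A'): step: R->5, L=2; A->plug->A->R->H->L->G->refl->E->L'->D->R'->F->plug->D
Char 3 ('G'): step: R->6, L=2; G->plug->E->R->C->L->F->refl->H->L'->A->R'->A->plug->A
Char 4 ('G'): step: R->7, L=2; G->plug->E->R->C->L->F->refl->H->L'->A->R'->A->plug->A
Char 5 ('G'): step: R->0, L->3 (L advanced); G->plug->E->R->F->L->B->refl->A->L'->A->R'->C->plug->C
Char 6 ('D'): step: R->1, L=3; D->plug->F->R->F->L->B->refl->A->L'->A->R'->C->plug->C
Char 7 ('B'): step: R->2, L=3; B->plug->B->R->H->L->G->refl->E->L'->B->R'->H->plug->H
Char 8 ('A'): step: R->3, L=3; A->plug->A->R->G->L->F->refl->H->L'->E->R'->E->plug->G
Char 9 ('E'): step: R->4, L=3; E->plug->G->R->E->L->H->refl->F->L'->G->R'->E->plug->G

Answer: CDAACCHGG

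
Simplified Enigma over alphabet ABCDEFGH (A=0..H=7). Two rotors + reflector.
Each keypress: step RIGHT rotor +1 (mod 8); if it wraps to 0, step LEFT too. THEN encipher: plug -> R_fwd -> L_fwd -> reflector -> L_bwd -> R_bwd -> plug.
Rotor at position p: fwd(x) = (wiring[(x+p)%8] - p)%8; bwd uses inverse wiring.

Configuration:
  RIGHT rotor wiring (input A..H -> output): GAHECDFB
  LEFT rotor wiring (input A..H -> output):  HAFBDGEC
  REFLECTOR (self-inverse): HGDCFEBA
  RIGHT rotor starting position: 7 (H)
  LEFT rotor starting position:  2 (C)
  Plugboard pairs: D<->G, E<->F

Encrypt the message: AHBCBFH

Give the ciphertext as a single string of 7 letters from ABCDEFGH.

Char 1 ('A'): step: R->0, L->3 (L advanced); A->plug->A->R->G->L->F->refl->E->L'->F->R'->G->plug->D
Char 2 ('H'): step: R->1, L=3; H->plug->H->R->F->L->E->refl->F->L'->G->R'->B->plug->B
Char 3 ('B'): step: R->2, L=3; B->plug->B->R->C->L->D->refl->C->L'->H->R'->F->plug->E
Char 4 ('C'): step: R->3, L=3; C->plug->C->R->A->L->G->refl->B->L'->D->R'->F->plug->E
Char 5 ('B'): step: R->4, L=3; B->plug->B->R->H->L->C->refl->D->L'->C->R'->E->plug->F
Char 6 ('F'): step: R->5, L=3; F->plug->E->R->D->L->B->refl->G->L'->A->R'->B->plug->B
Char 7 ('H'): step: R->6, L=3; H->plug->H->R->F->L->E->refl->F->L'->G->R'->F->plug->E

Answer: DBEEFBE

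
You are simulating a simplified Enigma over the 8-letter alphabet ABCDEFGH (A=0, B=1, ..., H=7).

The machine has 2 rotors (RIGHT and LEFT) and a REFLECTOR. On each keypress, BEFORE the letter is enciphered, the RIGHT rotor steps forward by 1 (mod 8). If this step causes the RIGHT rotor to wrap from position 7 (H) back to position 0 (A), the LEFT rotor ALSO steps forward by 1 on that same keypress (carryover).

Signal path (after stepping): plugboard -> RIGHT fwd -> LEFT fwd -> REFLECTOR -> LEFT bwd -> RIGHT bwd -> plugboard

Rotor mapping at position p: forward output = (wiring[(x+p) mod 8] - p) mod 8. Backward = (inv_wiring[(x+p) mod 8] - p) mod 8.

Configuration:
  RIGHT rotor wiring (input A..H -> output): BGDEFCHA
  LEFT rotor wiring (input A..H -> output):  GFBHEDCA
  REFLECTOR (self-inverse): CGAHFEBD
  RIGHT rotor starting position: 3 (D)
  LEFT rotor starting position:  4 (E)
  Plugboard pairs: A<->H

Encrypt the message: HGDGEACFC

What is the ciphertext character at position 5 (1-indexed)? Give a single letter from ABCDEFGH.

Char 1 ('H'): step: R->4, L=4; H->plug->A->R->B->L->H->refl->D->L'->H->R'->G->plug->G
Char 2 ('G'): step: R->5, L=4; G->plug->G->R->H->L->D->refl->H->L'->B->R'->E->plug->E
Char 3 ('D'): step: R->6, L=4; D->plug->D->R->A->L->A->refl->C->L'->E->R'->H->plug->A
Char 4 ('G'): step: R->7, L=4; G->plug->G->R->D->L->E->refl->F->L'->G->R'->F->plug->F
Char 5 ('E'): step: R->0, L->5 (L advanced); E->plug->E->R->F->L->E->refl->F->L'->B->R'->A->plug->H

H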